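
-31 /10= -3.10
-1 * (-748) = 748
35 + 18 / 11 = 403 / 11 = 36.64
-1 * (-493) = 493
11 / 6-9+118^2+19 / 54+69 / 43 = 16159715 / 1161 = 13918.79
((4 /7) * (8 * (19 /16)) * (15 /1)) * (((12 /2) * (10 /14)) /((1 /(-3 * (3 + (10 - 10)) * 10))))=-31408.16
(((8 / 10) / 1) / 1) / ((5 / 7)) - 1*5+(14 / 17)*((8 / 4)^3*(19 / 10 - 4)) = -7529 / 425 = -17.72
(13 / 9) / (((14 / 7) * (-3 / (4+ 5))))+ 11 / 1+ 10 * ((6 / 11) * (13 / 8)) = 584 / 33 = 17.70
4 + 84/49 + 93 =691/7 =98.71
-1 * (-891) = 891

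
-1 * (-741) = 741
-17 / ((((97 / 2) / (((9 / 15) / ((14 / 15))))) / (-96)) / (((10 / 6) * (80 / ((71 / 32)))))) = 1299.94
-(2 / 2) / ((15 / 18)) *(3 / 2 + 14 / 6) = -23 / 5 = -4.60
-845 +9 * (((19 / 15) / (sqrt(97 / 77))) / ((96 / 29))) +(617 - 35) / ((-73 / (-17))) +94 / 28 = -721643 / 1022 +551 * sqrt(7469) / 15520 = -703.04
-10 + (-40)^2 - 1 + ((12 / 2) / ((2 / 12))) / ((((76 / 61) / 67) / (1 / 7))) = 248120 / 133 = 1865.56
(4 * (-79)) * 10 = -3160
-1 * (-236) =236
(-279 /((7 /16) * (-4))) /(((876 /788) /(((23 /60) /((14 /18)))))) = 1264149 /17885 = 70.68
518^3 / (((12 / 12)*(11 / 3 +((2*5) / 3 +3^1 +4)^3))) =38293668 / 305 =125553.01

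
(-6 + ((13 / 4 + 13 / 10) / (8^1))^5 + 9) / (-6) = -320813121451 / 629145600000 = -0.51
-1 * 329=-329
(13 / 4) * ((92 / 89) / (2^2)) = 299 / 356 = 0.84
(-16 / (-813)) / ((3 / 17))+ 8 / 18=452 / 813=0.56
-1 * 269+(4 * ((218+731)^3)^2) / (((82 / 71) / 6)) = 622353117451734083423 / 41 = 15179344328091075205.44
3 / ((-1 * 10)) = -0.30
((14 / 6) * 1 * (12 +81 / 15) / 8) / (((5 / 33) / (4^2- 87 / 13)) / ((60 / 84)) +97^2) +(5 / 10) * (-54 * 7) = -284030113101 / 1502809120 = -189.00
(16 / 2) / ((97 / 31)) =248 / 97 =2.56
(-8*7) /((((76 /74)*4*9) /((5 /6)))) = -1295 /1026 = -1.26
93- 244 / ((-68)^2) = 107447 / 1156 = 92.95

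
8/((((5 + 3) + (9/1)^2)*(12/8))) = 16/267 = 0.06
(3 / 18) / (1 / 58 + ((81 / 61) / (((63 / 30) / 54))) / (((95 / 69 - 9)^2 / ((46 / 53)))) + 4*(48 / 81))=0.06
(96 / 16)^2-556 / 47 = 1136 / 47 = 24.17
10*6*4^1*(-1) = -240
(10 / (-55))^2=4 / 121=0.03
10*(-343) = -3430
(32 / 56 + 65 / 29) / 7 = 571 / 1421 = 0.40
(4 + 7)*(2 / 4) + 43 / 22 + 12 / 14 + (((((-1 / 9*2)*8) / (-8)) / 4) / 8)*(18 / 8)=41037 / 4928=8.33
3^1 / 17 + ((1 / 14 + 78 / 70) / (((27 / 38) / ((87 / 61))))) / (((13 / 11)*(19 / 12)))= 2050231 / 1415505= 1.45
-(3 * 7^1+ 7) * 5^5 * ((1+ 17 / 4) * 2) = -918750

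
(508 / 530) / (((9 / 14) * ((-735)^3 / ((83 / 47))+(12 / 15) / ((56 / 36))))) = -2066036 / 311563301761737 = -0.00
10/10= 1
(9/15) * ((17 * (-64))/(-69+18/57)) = 20672/2175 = 9.50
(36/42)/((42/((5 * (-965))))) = -4825/49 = -98.47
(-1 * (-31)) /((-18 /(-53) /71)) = 116653 /18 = 6480.72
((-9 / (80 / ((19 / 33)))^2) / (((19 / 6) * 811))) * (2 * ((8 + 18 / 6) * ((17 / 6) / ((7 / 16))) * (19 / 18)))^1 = -6137 / 224809200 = -0.00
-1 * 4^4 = -256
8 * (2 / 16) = 1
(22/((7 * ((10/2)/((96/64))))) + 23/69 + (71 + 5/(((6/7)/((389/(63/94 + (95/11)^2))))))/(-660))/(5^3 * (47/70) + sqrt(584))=120412148435/8253551025819-14346979388 * sqrt(146)/41267755129095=0.01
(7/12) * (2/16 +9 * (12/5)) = 6083/480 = 12.67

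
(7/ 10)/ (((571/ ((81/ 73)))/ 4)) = 1134/ 208415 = 0.01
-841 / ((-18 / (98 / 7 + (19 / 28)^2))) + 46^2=13131803 / 4704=2791.62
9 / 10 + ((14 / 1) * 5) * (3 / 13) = 2217 / 130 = 17.05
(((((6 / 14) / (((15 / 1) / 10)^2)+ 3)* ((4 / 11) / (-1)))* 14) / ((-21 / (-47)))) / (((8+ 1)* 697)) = -25192 / 4347189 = -0.01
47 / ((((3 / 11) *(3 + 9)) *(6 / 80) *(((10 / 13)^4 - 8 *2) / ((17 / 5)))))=-251022629 / 6034176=-41.60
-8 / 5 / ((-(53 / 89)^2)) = 63368 / 14045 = 4.51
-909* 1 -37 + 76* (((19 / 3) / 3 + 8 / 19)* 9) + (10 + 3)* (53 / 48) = 38417 / 48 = 800.35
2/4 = 0.50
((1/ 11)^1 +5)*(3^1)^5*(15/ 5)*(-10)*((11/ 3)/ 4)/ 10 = -3402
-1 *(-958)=958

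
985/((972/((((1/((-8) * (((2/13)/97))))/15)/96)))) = -248417/4478976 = -0.06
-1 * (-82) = 82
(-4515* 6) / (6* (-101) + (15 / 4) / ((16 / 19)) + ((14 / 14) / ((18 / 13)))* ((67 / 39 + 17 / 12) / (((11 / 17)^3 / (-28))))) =20768711040 / 640562977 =32.42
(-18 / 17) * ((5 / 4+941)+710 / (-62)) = -1038771 / 1054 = -985.55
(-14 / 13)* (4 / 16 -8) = 217 / 26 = 8.35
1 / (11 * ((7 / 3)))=3 / 77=0.04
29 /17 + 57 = 58.71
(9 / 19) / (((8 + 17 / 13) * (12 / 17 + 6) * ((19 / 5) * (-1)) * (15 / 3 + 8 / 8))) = -1105 / 3319756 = -0.00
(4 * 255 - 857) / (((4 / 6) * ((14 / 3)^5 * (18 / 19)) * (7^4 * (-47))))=-250857 / 242767299712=-0.00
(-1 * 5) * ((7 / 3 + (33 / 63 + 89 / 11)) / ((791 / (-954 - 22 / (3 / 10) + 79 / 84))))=121134885 / 1705396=71.03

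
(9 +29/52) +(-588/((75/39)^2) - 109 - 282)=-17564219/32500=-540.44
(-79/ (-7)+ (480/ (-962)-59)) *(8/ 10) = -649336/ 16835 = -38.57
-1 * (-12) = 12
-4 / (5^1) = -4 / 5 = -0.80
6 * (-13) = -78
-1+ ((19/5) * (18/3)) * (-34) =-3881/5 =-776.20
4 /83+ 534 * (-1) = -44318 /83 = -533.95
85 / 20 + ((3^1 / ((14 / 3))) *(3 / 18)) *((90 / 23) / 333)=101299 / 23828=4.25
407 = 407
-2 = -2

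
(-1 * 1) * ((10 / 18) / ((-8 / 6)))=0.42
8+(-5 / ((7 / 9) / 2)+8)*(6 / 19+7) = -3662 / 133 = -27.53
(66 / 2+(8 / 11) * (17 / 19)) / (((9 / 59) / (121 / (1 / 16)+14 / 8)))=3216254197 / 7524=427466.00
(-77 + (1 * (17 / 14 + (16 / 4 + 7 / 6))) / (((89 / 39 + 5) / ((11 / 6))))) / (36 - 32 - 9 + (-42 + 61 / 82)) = 1.63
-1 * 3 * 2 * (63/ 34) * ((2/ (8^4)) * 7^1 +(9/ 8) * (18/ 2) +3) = -5081643/ 34816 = -145.96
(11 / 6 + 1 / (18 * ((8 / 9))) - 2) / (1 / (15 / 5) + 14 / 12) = -5 / 72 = -0.07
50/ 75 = 2/ 3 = 0.67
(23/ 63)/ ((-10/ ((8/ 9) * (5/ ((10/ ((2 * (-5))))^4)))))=-92/ 567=-0.16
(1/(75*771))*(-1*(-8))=0.00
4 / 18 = 2 / 9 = 0.22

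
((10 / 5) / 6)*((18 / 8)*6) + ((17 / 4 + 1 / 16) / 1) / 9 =239 / 48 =4.98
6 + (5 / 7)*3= 57 / 7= 8.14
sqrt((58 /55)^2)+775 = 42683 /55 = 776.05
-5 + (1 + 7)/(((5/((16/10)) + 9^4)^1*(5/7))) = -1312377/262565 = -5.00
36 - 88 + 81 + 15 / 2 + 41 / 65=4827 / 130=37.13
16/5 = 3.20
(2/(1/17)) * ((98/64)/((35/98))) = 5831/40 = 145.78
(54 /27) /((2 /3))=3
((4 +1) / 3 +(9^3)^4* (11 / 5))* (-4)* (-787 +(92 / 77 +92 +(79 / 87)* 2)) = 34563942450803364184 / 20097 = 1719855821804416.79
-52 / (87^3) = -52 / 658503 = -0.00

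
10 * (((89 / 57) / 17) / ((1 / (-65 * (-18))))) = 347100 / 323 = 1074.61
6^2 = 36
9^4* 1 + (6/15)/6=98416/15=6561.07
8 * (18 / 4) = 36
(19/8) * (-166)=-1577/4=-394.25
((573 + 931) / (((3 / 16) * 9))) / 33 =24064 / 891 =27.01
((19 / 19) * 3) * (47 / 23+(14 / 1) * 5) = 4971 / 23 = 216.13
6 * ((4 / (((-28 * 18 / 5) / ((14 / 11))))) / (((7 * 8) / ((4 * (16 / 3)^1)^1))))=-80 / 693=-0.12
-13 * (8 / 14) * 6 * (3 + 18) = -936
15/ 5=3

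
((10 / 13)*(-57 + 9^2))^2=57600 / 169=340.83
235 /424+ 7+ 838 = 358515 /424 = 845.55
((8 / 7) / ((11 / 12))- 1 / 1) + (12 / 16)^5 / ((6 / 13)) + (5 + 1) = 1066169 / 157696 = 6.76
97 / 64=1.52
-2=-2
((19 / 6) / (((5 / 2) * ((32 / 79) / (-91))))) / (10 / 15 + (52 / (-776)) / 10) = -13249327 / 30728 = -431.18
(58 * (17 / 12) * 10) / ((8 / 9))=7395 / 8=924.38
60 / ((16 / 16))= 60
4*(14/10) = 28/5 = 5.60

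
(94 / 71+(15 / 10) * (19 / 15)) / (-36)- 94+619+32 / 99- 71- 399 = 15529501 / 281160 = 55.23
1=1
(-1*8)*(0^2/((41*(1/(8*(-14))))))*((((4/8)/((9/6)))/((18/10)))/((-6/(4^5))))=0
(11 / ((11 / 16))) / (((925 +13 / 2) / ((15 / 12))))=40 / 1863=0.02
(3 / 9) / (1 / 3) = 1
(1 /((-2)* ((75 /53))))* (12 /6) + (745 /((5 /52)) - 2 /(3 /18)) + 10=580897 /75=7745.29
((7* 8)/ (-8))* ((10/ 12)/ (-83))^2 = -175/ 248004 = -0.00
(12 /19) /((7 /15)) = 1.35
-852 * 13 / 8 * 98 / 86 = -135681 / 86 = -1577.69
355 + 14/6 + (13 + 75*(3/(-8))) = 8213/24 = 342.21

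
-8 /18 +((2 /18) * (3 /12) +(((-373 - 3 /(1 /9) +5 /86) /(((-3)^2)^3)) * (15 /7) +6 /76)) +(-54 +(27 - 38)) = -123246269 /1852956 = -66.51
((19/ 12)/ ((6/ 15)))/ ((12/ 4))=1.32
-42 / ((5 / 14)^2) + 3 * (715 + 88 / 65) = 591429 / 325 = 1819.78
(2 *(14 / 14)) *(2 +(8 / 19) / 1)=92 / 19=4.84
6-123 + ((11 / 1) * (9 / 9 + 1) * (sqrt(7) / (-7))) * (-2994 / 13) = -117 + 65868 * sqrt(7) / 91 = 1798.06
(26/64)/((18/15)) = 65/192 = 0.34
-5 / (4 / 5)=-25 / 4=-6.25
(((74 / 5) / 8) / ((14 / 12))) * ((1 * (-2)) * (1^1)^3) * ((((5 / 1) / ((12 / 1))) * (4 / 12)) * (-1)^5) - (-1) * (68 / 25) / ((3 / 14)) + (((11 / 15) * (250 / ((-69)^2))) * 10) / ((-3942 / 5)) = 258808575911 / 19706255100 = 13.13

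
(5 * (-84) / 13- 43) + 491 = 415.69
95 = 95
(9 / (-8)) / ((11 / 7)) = -63 / 88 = -0.72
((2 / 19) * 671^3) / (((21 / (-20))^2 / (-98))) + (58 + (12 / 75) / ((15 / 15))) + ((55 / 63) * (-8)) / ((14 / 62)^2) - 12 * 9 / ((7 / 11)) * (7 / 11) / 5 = -4144972822160158 / 1466325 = -2826776343.69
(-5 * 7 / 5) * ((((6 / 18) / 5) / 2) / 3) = -7 / 90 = -0.08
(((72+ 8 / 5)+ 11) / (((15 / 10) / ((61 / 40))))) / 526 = 8601 / 52600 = 0.16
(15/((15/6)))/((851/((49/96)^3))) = 0.00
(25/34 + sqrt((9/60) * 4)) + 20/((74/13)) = sqrt(15)/5 + 5345/1258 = 5.02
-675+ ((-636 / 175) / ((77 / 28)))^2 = -2494824939 / 3705625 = -673.25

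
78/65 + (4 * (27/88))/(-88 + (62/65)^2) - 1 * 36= -52189109/1499080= -34.81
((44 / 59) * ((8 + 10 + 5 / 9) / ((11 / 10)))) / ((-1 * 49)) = -6680 / 26019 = -0.26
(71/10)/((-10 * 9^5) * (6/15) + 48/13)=-923/30705000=-0.00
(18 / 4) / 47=9 / 94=0.10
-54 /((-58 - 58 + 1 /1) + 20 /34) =918 /1945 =0.47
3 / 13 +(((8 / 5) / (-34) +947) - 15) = 1030063 / 1105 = 932.18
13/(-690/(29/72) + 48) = -377/48288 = -0.01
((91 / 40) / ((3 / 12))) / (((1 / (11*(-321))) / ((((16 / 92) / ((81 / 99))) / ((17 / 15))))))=-6026.48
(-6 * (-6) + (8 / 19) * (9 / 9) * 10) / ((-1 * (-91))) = 764 / 1729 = 0.44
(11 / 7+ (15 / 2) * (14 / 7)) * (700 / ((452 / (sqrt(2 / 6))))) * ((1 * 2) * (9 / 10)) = 1740 * sqrt(3) / 113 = 26.67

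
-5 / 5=-1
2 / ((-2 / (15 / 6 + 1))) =-7 / 2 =-3.50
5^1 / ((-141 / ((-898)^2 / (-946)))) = 2016010 / 66693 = 30.23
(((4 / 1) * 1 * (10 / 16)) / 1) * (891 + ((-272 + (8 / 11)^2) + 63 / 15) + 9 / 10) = 1561.57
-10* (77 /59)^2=-59290 /3481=-17.03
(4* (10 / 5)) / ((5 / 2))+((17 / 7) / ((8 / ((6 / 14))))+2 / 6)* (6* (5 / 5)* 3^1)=11311 / 980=11.54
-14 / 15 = -0.93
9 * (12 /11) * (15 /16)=405 /44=9.20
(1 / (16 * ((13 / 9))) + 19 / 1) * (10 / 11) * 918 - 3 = 9088779 / 572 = 15889.47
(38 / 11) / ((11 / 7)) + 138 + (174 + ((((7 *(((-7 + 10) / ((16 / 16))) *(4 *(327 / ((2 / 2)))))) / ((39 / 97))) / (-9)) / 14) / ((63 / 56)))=-7125010 / 42471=-167.76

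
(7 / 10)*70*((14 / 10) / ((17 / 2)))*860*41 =4837672 / 17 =284568.94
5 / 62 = 0.08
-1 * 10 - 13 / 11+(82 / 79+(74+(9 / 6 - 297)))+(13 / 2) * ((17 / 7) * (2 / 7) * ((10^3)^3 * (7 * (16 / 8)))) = 768195997181821 / 12166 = 63142856911.21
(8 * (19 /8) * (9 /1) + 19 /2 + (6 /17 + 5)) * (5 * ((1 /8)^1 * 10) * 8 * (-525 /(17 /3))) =-860936.42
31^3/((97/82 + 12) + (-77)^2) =5.01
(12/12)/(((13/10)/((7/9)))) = 70/117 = 0.60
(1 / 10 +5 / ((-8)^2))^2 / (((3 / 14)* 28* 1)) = 0.01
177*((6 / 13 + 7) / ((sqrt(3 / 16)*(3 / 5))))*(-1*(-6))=228920*sqrt(3) / 13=30500.08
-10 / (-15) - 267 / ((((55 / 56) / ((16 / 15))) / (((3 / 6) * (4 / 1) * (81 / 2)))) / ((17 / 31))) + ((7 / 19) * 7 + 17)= -6249188966 / 485925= -12860.40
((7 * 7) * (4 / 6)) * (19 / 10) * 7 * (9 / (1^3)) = 19551 / 5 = 3910.20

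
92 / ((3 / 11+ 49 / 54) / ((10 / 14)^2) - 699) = -1366200 / 10345801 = -0.13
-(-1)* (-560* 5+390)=-2410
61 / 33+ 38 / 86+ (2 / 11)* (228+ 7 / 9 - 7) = 181406 / 4257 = 42.61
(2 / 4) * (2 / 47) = 1 / 47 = 0.02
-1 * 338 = -338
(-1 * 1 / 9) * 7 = -7 / 9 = -0.78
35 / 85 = 7 / 17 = 0.41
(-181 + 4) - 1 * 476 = -653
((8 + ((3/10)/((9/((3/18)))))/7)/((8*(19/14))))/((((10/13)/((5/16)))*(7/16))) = 131053/191520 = 0.68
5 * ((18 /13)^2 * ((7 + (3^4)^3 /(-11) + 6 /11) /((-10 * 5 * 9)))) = 9564444 /9295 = 1028.99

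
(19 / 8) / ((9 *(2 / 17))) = 323 / 144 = 2.24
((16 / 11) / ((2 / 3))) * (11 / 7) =24 / 7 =3.43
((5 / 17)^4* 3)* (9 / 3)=0.07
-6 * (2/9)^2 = -8/27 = -0.30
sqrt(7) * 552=552 * sqrt(7)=1460.45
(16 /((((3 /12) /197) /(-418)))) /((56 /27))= -17786736 /7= -2540962.29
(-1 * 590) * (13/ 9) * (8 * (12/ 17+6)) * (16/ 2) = -18653440/ 51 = -365753.73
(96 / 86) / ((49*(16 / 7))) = 3 / 301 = 0.01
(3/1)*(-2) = -6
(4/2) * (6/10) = 6/5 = 1.20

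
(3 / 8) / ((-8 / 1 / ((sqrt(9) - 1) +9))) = -33 / 64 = -0.52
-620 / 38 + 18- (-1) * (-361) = -6827 / 19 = -359.32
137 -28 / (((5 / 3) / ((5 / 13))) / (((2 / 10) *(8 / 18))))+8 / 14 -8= 176081 / 1365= 129.00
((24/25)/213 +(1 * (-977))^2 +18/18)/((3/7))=2227236.68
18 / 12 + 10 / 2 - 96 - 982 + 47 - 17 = -2083 / 2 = -1041.50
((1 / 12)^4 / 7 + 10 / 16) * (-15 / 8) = -453605 / 387072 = -1.17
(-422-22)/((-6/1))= 74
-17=-17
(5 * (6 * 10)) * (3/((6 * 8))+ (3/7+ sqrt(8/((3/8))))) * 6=12375/14+ 4800 * sqrt(3)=9197.77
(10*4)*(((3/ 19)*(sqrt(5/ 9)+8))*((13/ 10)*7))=364*sqrt(5)/ 19+8736/ 19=502.63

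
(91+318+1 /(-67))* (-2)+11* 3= -52593 /67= -784.97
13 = 13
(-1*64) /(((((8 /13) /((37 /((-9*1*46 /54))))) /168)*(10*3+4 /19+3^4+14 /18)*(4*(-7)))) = -5922072 /220225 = -26.89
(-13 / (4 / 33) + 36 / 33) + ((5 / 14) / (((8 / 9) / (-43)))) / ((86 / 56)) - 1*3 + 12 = -2385 / 22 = -108.41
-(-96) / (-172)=-24 / 43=-0.56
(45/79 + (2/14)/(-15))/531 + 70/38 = 154250849/83688255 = 1.84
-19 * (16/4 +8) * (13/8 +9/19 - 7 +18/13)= 20847/26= 801.81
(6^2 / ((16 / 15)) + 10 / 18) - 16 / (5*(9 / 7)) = 1909 / 60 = 31.82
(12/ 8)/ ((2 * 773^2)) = 3/ 2390116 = 0.00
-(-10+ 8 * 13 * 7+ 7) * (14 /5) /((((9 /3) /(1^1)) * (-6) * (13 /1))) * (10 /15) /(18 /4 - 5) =-4060 /351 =-11.57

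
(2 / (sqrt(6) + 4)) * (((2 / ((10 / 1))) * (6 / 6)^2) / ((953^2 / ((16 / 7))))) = 64 / 158936575-16 * sqrt(6) / 158936575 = 0.00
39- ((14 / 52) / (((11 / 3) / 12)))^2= 781635 / 20449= 38.22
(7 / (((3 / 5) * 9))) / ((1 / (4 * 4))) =560 / 27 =20.74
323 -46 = 277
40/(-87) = -40/87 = -0.46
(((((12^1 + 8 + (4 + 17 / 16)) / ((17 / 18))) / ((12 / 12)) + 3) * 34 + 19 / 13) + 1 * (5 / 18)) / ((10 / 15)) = 470803 / 312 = 1508.98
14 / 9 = 1.56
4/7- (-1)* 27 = 193/7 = 27.57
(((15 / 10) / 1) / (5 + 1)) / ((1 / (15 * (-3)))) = -45 / 4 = -11.25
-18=-18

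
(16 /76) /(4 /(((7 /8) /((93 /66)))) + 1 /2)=616 /20311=0.03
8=8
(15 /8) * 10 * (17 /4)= 1275 /16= 79.69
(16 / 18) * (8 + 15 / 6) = 28 / 3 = 9.33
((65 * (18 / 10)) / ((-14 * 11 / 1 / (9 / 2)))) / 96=-351 / 9856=-0.04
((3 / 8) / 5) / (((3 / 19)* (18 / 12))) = 19 / 60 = 0.32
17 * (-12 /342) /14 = -17 /399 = -0.04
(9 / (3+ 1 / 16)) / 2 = 72 / 49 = 1.47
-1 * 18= -18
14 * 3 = 42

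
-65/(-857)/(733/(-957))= -62205/628181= -0.10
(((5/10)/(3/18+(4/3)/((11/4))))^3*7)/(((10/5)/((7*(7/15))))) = 4108797/795070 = 5.17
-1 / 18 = -0.06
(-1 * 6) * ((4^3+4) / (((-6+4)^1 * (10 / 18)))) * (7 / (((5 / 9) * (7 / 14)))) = 231336 / 25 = 9253.44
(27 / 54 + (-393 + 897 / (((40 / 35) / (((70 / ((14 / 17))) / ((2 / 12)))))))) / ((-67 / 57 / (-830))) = 37837946625 / 134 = 282372736.01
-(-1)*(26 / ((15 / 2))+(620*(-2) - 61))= -1297.53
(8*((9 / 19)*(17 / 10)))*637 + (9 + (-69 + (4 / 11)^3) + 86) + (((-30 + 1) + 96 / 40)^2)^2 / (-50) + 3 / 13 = -60439130352547 / 10273656250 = -5882.92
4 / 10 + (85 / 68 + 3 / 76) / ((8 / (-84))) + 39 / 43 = -199879 / 16340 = -12.23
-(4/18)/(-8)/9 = 1/324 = 0.00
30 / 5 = 6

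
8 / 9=0.89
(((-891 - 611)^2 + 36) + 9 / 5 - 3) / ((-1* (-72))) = 5640097 / 180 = 31333.87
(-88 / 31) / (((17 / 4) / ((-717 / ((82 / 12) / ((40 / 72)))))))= 841280 / 21607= 38.94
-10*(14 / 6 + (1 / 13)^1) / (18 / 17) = -7990 / 351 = -22.76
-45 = -45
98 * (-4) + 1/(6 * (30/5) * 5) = -70559/180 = -391.99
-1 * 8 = -8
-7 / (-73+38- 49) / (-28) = -1 / 336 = -0.00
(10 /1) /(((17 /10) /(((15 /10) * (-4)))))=-600 /17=-35.29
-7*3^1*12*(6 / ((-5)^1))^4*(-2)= 653184 / 625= 1045.09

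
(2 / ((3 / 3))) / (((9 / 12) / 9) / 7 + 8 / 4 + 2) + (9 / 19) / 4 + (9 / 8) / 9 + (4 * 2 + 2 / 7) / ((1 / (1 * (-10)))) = -29443885 / 358568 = -82.12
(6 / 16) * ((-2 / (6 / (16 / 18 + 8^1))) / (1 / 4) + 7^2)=1003 / 72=13.93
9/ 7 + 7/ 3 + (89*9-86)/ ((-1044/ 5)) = 1423/ 7308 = 0.19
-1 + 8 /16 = -0.50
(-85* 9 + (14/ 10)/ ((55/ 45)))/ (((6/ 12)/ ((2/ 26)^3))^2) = -168048/ 265474495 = -0.00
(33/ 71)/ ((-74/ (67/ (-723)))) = 737/ 1266214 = 0.00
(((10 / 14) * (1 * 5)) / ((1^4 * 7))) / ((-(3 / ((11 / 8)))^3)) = -33275 / 677376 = -0.05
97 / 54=1.80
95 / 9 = 10.56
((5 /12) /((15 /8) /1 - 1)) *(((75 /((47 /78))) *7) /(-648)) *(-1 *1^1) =1625 /2538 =0.64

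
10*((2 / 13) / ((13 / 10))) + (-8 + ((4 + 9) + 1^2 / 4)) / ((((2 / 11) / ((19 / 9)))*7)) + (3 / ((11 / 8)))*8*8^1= 6671347 / 44616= 149.53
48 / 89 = 0.54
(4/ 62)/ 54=1/ 837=0.00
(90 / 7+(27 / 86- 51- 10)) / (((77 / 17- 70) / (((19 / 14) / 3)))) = 9300139 / 28141092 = 0.33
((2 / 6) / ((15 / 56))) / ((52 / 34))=476 / 585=0.81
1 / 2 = 0.50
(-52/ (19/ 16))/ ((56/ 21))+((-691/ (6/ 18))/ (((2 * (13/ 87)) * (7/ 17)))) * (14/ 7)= -58281765/ 1729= -33708.37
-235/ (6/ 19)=-4465/ 6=-744.17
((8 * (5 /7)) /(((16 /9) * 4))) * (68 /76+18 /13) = 25335 /13832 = 1.83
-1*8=-8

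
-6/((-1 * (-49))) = -0.12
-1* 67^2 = -4489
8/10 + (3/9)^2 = 41/45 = 0.91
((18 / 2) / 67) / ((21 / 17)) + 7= 3334 / 469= 7.11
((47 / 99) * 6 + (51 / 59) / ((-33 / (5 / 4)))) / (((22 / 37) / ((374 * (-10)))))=-68966705 / 3894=-17711.02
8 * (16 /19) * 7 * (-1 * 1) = -896 /19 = -47.16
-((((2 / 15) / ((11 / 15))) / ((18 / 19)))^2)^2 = -130321 / 96059601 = -0.00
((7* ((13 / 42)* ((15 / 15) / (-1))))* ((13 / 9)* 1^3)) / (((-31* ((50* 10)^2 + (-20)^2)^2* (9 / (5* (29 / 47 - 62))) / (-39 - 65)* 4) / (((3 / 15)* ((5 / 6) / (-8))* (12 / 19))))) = -0.00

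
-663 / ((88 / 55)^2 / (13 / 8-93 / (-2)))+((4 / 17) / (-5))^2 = -12463.62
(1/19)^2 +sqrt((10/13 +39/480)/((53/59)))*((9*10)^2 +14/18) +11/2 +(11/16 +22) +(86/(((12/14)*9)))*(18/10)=4180981/86640 +72907*sqrt(719116190)/248040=7930.45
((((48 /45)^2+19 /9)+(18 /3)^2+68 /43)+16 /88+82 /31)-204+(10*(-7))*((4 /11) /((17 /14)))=-10168684699 /56085975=-181.31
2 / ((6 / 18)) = 6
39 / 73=0.53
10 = 10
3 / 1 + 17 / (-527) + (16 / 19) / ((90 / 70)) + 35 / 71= 4.12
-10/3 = -3.33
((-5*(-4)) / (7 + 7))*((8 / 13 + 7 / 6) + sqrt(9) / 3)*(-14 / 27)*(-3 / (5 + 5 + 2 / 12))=4340 / 7137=0.61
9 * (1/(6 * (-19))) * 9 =-27/38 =-0.71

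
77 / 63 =11 / 9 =1.22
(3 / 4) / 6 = 1 / 8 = 0.12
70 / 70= 1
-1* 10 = -10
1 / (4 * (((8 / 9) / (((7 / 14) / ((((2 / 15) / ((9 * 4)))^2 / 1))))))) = 164025 / 16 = 10251.56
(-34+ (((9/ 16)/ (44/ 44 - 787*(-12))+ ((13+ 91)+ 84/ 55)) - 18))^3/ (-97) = -58101713572117666423/ 36748014342713344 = -1581.08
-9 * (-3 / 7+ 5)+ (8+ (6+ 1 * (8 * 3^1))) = -22 / 7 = -3.14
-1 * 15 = -15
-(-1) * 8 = 8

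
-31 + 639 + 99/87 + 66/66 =610.14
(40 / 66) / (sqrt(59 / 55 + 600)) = 20*sqrt(1818245) / 1090947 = 0.02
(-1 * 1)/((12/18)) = -3/2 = -1.50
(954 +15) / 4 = 969 / 4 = 242.25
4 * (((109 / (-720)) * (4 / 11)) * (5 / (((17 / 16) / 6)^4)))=-1028653056 / 918731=-1119.65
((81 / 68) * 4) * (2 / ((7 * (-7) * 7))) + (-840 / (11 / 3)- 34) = -16876696 / 64141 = -263.12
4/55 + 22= 1214/55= 22.07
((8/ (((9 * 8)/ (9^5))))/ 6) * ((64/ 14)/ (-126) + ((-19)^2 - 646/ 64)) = 1203208911/ 3136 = 383676.31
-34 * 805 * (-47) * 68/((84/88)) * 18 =1649519520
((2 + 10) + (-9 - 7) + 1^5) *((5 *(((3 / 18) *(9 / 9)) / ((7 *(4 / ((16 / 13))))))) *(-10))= 100 / 91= 1.10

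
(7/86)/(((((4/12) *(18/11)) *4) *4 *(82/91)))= 7007/676992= 0.01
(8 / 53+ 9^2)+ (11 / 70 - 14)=249713 / 3710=67.31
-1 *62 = -62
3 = 3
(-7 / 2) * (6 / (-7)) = 3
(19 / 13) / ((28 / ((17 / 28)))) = 323 / 10192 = 0.03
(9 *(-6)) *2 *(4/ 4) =-108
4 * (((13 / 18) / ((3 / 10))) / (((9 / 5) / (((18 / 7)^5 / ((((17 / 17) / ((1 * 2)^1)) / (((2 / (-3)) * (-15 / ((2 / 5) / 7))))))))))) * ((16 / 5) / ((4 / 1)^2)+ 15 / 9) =134784000 / 343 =392956.27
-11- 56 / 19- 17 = -588 / 19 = -30.95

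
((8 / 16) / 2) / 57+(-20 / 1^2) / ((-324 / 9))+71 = 48947 / 684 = 71.56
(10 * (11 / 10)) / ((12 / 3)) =11 / 4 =2.75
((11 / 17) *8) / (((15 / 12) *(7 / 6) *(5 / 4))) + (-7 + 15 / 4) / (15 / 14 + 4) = 2.20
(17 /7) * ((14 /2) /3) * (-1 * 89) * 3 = -1513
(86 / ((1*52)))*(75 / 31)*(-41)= -132225 / 806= -164.05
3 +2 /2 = 4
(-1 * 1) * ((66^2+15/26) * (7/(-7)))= 113271/26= 4356.58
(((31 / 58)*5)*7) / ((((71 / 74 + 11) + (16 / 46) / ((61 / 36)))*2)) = 56323435 / 73252086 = 0.77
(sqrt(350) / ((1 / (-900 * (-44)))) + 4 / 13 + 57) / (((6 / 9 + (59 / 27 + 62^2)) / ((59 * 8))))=90907.42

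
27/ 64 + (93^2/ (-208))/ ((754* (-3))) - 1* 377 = -118113235/ 313664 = -376.56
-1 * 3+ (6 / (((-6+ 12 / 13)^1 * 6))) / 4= -805 / 264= -3.05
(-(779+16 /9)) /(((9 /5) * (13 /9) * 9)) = -35135 /1053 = -33.37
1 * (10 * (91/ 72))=455/ 36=12.64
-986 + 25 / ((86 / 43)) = -1947 / 2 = -973.50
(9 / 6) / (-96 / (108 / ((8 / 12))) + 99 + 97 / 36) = 162 / 10919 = 0.01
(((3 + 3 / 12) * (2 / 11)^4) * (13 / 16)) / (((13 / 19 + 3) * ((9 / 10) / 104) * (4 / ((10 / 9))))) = 208715 / 8301447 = 0.03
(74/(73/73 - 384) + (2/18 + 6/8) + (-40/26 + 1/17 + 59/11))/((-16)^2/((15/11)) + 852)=762866875/174252174096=0.00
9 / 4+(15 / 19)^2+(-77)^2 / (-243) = -7553269 / 350892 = -21.53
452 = 452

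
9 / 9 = 1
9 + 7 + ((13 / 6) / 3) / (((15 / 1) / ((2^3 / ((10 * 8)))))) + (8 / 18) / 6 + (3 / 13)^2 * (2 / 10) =16.09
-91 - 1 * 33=-124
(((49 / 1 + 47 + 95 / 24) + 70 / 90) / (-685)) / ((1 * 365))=-0.00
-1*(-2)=2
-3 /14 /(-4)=3 /56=0.05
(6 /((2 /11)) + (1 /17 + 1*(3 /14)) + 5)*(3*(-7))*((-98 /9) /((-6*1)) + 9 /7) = -2668937 /1071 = -2492.00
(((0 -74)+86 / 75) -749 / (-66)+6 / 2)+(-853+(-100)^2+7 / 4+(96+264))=31185809 / 3300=9450.25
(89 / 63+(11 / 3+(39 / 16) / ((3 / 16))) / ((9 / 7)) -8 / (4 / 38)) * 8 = -93176 / 189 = -492.99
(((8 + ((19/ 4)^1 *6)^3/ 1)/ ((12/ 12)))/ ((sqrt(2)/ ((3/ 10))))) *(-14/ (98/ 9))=-5001939 *sqrt(2)/ 1120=-6315.90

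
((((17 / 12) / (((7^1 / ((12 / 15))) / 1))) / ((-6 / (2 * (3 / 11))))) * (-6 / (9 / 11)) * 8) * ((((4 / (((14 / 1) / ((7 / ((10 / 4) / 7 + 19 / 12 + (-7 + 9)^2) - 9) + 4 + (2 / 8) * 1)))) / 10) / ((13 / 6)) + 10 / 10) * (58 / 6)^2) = 76.89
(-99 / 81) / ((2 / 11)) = -121 / 18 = -6.72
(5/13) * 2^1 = 10/13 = 0.77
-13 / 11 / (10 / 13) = -169 / 110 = -1.54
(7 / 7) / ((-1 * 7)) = -1 / 7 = -0.14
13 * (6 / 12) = 13 / 2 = 6.50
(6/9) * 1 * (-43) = -86/3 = -28.67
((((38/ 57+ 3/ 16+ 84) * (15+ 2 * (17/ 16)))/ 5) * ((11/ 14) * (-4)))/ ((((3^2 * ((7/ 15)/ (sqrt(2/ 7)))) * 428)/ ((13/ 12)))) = -79794143 * sqrt(14)/ 1014709248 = -0.29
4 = 4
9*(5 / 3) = 15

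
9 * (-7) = -63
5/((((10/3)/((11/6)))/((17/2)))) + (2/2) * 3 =211/8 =26.38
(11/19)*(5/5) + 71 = 1360/19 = 71.58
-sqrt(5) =-2.24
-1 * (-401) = 401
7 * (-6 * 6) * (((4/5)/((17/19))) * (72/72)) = -19152/85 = -225.32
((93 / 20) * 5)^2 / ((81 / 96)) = 640.67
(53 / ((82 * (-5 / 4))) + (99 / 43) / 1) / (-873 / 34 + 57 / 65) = -6955754 / 96624741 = -0.07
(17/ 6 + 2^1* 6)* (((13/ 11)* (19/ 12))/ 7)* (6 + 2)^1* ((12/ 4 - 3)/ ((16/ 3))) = 0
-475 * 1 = -475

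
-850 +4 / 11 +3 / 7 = -65389 / 77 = -849.21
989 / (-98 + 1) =-989 / 97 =-10.20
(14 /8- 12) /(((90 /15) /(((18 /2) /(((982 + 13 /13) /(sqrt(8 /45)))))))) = -41 * sqrt(10) /19660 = -0.01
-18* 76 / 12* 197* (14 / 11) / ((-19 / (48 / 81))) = 891.47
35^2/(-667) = -1225/667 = -1.84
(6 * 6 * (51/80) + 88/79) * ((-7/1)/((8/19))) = -5056793/12640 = -400.06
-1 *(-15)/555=1/37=0.03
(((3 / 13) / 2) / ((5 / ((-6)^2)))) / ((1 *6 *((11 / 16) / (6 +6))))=1728 / 715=2.42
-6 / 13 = -0.46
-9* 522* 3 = -14094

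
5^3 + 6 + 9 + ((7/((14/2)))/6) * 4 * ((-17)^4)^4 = 97322383751333737382/3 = 32440794583777912460.67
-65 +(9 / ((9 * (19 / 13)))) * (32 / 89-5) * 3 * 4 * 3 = -303199 / 1691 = -179.30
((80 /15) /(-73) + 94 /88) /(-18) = -9589 /173448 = -0.06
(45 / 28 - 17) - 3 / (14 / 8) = -17.11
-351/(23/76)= -26676/23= -1159.83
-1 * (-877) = 877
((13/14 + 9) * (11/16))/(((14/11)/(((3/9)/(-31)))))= -0.06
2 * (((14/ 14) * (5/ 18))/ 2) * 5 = 25/ 18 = 1.39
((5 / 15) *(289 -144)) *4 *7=4060 / 3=1353.33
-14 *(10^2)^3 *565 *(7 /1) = -55370000000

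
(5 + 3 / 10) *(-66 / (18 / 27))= -5247 / 10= -524.70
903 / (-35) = -129 / 5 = -25.80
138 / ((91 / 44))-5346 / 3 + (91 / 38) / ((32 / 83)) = -189118117 / 110656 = -1709.06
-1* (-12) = 12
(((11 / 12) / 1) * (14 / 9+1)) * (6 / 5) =253 / 90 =2.81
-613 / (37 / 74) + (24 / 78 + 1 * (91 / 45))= -715847 / 585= -1223.67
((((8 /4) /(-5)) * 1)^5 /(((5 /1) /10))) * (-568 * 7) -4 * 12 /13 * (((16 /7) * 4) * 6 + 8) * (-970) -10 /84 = 384258734219 /1706250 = 225206.58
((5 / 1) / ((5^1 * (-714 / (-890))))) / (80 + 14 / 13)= 5785 / 376278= 0.02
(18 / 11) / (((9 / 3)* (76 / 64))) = 96 / 209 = 0.46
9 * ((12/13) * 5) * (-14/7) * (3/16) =-405/26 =-15.58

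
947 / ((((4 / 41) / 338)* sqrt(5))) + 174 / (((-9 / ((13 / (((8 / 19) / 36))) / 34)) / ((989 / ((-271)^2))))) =-21252621 / 2496994 + 6561763* sqrt(5) / 10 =1467246.30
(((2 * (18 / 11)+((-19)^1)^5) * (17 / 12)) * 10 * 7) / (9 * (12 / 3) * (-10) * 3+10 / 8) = 6482418614 / 28479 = 227621.01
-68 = -68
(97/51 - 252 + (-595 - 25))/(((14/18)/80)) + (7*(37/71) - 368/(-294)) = -15878280671/177429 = -89490.90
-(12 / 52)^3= -27 / 2197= -0.01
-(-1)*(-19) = -19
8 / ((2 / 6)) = 24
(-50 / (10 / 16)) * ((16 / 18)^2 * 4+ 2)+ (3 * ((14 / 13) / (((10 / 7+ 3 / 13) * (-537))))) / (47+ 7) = -903849907 / 2189349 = -412.84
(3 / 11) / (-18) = -1 / 66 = -0.02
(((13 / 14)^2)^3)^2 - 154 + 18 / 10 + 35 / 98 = -42926337762746251 / 283469561876480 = -151.43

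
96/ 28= 24/ 7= 3.43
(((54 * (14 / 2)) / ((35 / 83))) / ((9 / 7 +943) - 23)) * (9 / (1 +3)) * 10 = 141183 / 6449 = 21.89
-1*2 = -2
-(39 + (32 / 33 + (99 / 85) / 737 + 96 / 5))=-11120354 / 187935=-59.17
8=8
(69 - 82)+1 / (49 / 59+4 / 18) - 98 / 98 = -7295 / 559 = -13.05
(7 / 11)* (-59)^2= 2215.18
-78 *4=-312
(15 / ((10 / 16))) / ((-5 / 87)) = -2088 / 5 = -417.60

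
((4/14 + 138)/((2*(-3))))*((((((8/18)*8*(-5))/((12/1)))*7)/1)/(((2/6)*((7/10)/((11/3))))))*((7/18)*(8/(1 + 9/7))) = 3726800/729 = 5112.21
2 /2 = 1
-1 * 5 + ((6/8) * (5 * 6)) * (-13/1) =-595/2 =-297.50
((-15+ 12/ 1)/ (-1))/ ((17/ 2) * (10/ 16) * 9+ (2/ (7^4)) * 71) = 115248/ 1839037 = 0.06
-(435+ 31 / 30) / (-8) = 13081 / 240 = 54.50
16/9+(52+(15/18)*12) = 574/9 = 63.78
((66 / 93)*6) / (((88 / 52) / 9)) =702 / 31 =22.65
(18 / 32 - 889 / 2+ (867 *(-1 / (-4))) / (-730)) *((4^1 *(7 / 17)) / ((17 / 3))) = -54480909 / 421940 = -129.12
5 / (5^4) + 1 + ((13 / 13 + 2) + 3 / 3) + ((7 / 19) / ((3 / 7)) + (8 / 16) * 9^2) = 660739 / 14250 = 46.37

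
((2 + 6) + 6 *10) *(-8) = -544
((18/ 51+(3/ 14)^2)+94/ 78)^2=43445149225/ 16886482704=2.57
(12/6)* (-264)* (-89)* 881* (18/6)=124199856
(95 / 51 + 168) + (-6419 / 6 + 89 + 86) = -24649 / 34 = -724.97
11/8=1.38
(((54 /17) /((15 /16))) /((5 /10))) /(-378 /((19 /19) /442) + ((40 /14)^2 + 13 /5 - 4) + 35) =-7056 /173924399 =-0.00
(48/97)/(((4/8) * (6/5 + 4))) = 240/1261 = 0.19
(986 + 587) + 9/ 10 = 15739/ 10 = 1573.90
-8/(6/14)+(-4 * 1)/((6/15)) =-86/3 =-28.67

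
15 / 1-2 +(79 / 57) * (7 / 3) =2776 / 171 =16.23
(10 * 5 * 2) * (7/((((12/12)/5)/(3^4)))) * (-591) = -167548500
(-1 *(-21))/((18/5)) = 35/6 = 5.83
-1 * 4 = -4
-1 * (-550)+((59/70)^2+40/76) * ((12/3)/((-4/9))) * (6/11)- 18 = 269301847/512050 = 525.93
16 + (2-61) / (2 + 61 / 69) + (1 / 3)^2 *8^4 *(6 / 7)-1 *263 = 512504 / 4179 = 122.64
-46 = -46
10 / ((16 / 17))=85 / 8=10.62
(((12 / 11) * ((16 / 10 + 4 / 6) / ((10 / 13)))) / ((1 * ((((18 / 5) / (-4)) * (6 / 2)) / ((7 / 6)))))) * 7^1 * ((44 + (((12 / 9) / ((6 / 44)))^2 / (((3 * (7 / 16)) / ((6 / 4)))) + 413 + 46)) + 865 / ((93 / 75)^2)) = -3961238348704 / 346781655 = -11422.86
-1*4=-4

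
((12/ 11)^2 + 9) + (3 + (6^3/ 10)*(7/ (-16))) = 9051/ 2420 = 3.74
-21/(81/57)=-133/9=-14.78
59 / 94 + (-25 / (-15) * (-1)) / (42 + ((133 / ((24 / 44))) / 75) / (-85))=0.59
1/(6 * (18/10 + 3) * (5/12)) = 1/12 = 0.08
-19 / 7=-2.71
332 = 332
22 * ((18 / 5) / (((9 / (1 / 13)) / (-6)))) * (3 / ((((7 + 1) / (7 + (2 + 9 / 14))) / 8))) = -10692 / 91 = -117.49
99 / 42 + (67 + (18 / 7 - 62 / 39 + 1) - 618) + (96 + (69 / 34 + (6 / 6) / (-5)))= -10415141 / 23205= -448.83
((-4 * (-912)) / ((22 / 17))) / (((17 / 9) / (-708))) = -11622528 / 11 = -1056593.45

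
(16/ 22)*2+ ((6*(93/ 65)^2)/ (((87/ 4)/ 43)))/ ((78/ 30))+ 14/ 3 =162533578/ 10512645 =15.46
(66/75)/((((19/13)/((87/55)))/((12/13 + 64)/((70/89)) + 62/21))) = 966976/11875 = 81.43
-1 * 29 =-29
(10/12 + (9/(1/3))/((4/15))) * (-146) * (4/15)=-35770/9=-3974.44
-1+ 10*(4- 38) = -341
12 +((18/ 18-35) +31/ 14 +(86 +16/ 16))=941/ 14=67.21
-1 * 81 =-81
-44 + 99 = 55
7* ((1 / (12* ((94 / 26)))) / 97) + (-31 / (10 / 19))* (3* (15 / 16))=-72501049 / 437664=-165.65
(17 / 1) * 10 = 170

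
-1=-1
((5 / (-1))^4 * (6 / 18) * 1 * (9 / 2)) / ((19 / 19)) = 1875 / 2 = 937.50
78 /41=1.90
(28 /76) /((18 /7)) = 49 /342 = 0.14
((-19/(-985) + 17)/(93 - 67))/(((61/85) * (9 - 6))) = 0.30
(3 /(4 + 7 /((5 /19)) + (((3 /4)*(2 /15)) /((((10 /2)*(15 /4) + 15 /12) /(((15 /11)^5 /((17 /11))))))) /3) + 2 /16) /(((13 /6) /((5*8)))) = 1812138910 /440123021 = 4.12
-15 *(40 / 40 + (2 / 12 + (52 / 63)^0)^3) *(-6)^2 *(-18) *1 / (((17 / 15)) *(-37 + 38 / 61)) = -23016825 / 37723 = -610.15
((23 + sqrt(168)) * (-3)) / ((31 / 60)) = -4140 / 31 - 360 * sqrt(42) / 31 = -208.81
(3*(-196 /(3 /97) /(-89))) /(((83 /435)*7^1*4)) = 295365 /7387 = 39.98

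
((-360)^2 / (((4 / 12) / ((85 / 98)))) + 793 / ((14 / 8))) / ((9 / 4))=66184816 / 441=150078.95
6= 6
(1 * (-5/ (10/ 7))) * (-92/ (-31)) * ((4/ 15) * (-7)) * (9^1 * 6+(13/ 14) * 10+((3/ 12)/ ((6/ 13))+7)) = 1915739/ 1395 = 1373.29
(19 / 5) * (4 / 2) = 38 / 5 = 7.60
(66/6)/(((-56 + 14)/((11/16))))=-121/672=-0.18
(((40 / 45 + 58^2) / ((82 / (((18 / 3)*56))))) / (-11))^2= 2876090377216 / 1830609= 1571111.24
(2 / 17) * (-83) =-166 / 17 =-9.76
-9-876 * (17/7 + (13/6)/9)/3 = -149015/189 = -788.44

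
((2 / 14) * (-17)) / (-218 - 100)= 17 / 2226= 0.01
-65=-65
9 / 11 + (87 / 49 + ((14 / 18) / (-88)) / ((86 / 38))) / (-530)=144134345 / 176886864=0.81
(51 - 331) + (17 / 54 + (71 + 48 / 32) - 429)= -17177 / 27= -636.19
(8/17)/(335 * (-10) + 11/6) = -48/341513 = -0.00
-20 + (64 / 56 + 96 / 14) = -12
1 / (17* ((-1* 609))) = -1 / 10353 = -0.00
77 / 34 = 2.26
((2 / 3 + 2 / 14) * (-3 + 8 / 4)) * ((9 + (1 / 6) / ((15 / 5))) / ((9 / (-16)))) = 22168 / 1701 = 13.03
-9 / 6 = -3 / 2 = -1.50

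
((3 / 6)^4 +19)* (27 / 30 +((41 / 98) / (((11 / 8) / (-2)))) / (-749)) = 221837419 / 12918752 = 17.17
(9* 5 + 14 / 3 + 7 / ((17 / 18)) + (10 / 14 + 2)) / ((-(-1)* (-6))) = -10673 / 1071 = -9.97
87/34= 2.56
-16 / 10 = -8 / 5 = -1.60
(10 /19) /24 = 5 /228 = 0.02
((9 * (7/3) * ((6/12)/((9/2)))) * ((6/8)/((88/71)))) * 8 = 497/44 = 11.30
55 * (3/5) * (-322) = -10626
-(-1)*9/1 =9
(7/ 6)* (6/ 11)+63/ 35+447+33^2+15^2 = 96989/ 55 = 1763.44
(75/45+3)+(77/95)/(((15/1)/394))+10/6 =13121/475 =27.62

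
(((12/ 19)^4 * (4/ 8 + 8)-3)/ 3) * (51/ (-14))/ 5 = 3650019/ 9122470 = 0.40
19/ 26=0.73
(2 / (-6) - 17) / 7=-2.48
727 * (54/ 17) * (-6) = -235548/ 17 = -13855.76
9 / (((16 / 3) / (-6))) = -81 / 8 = -10.12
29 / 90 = 0.32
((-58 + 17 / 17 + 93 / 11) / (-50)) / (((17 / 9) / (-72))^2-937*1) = -112114368 / 108198683725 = -0.00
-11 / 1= -11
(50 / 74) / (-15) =-5 / 111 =-0.05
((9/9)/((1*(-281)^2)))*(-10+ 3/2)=-17/157922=-0.00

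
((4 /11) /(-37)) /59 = -4 /24013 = -0.00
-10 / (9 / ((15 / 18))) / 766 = -25 / 20682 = -0.00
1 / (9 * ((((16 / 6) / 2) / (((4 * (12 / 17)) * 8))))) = 32 / 17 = 1.88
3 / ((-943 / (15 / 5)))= -9 / 943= -0.01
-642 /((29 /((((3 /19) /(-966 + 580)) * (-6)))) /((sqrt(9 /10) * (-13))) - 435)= 0.46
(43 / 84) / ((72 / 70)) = 215 / 432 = 0.50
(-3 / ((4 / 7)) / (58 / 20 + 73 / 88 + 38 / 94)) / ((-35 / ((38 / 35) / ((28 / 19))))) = 559911 / 20944315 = 0.03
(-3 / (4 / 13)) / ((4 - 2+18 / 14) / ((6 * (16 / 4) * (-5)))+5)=-8190 / 4177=-1.96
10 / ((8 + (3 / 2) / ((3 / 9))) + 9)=20 / 43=0.47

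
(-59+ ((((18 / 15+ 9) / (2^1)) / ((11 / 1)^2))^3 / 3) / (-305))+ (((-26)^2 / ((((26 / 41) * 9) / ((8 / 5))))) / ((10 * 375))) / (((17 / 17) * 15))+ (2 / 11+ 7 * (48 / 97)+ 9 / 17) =-98912782086343889777 / 1804270437968625000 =-54.82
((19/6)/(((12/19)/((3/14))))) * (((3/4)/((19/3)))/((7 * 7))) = 57/21952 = 0.00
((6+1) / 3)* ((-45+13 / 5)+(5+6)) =-73.27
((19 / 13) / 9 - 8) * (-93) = 28427 / 39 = 728.90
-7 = -7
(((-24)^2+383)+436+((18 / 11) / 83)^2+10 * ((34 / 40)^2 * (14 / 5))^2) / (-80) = -119694313206001 / 6668552000000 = -17.95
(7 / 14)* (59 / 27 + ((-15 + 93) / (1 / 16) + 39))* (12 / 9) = 69616 / 81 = 859.46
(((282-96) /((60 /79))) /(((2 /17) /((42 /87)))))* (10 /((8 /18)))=2622879 /116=22611.03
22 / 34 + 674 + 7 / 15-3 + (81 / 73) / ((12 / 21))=50190173 / 74460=674.06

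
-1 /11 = -0.09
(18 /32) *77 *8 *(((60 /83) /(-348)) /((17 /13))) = -45045 /81838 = -0.55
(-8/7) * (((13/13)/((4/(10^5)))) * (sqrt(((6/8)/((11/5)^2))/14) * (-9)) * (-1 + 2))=27053.18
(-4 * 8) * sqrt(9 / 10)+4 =4 - 48 * sqrt(10) / 5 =-26.36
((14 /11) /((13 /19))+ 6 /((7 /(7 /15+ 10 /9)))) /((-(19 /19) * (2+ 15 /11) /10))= -96472 /10101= -9.55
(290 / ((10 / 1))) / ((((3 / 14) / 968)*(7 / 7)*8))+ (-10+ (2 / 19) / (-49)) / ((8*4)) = 45735433 / 2793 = 16375.02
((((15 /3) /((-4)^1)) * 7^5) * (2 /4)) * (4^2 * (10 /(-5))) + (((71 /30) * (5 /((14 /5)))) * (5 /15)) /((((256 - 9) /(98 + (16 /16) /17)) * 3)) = 1067058197945 /3174444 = 336140.19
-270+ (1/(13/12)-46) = -4096/13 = -315.08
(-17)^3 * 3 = -14739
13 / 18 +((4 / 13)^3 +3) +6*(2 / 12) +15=19.75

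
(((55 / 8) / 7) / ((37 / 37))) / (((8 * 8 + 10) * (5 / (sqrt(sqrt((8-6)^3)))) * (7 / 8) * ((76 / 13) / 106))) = 7579 * 2^(3 / 4) / 137788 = 0.09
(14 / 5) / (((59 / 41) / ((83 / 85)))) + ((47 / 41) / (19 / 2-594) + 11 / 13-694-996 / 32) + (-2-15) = -739.38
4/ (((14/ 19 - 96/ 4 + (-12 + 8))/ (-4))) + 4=1188/ 259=4.59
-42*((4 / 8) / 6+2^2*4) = -1351 / 2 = -675.50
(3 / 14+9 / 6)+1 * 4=40 / 7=5.71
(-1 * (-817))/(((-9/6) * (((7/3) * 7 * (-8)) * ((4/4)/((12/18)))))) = 817/294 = 2.78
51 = 51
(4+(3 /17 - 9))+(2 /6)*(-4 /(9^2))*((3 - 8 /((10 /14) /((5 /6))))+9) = -60322 /12393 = -4.87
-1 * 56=-56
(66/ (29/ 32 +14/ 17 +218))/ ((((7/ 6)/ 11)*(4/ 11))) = 7.79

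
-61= -61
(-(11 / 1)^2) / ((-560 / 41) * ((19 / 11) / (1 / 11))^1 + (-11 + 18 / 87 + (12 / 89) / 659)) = 8438060719 / 18850006575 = 0.45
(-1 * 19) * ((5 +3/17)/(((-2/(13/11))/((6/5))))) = 5928/85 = 69.74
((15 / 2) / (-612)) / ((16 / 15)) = -25 / 2176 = -0.01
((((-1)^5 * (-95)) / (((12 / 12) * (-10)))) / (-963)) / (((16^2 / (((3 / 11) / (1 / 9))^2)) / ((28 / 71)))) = 10773 / 117662336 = 0.00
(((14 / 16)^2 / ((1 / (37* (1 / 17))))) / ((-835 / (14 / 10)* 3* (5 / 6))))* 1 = -12691 / 11356000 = -0.00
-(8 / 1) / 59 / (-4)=2 / 59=0.03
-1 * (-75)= 75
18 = 18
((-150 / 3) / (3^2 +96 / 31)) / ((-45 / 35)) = 434 / 135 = 3.21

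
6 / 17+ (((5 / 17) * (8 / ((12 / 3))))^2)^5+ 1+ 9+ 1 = 11.36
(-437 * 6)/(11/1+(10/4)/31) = -54188/229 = -236.63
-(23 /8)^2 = -529 /64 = -8.27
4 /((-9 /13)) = -52 /9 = -5.78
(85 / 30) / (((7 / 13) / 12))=442 / 7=63.14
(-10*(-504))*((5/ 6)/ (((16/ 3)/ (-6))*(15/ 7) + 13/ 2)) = 176400/ 193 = 913.99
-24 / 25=-0.96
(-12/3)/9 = -4/9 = -0.44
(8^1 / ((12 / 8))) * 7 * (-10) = -1120 / 3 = -373.33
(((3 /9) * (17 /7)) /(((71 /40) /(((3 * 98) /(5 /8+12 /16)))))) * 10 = 761600 /781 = 975.16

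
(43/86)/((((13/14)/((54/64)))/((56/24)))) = 441/416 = 1.06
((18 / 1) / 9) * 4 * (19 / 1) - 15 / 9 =451 / 3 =150.33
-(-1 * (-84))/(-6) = 14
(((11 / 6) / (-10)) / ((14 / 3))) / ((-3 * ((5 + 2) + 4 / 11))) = 121 / 68040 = 0.00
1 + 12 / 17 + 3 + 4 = 148 / 17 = 8.71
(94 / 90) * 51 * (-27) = -7191 / 5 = -1438.20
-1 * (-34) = 34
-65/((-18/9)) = 65/2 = 32.50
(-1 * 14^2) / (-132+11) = 196 / 121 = 1.62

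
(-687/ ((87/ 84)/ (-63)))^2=1468624049424/ 841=1746283055.20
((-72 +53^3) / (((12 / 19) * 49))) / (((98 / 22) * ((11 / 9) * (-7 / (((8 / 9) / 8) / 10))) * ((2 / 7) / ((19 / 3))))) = -10743721 / 345744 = -31.07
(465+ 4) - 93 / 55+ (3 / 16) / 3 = 411287 / 880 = 467.37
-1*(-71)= 71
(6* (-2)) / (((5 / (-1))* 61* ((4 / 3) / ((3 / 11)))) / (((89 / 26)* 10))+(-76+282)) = -4806 / 65057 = -0.07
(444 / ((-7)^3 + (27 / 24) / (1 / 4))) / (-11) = 888 / 7447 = 0.12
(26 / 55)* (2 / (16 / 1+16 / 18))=117 / 2090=0.06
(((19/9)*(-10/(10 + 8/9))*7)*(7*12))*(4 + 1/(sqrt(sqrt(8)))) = -4560 - 570*2^(1/4) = -5237.85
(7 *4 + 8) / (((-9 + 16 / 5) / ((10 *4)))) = -7200 / 29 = -248.28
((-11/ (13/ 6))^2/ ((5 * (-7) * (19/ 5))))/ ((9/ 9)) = -4356/ 22477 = -0.19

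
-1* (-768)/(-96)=-8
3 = 3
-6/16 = -3/8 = -0.38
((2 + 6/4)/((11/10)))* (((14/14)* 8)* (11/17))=280/17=16.47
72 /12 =6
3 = 3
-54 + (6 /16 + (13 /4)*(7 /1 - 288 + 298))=13 /8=1.62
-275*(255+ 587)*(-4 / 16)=115775 / 2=57887.50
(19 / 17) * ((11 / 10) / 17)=209 / 2890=0.07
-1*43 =-43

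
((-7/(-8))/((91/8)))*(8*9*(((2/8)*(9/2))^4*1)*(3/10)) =177147/66560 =2.66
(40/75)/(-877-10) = -8/13305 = -0.00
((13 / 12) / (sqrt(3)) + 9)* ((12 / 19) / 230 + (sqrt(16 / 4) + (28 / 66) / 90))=16935503* sqrt(3) / 23362020 + 1302731 / 72105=19.32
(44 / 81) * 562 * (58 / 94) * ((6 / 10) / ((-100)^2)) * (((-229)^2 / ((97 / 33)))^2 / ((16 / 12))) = 29828011553581439 / 11055575000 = 2698006.35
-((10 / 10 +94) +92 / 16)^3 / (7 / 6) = -196352481 / 224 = -876573.58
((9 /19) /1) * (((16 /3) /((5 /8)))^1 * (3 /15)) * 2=768 /475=1.62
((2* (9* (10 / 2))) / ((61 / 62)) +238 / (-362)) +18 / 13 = 13234111 / 143533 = 92.20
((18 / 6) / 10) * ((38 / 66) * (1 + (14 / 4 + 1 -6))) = -19 / 220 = -0.09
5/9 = 0.56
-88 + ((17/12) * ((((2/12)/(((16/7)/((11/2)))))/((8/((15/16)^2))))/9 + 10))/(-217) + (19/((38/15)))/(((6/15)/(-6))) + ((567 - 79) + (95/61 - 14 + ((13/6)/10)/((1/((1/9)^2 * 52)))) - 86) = 1594772875634489/8432100311040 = 189.13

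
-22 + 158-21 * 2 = 94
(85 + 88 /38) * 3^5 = 21217.74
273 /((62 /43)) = 11739 /62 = 189.34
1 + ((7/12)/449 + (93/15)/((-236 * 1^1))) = 387442/397365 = 0.98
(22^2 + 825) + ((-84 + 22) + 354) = 1601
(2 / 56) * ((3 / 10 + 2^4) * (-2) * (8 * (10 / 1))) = -652 / 7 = -93.14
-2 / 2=-1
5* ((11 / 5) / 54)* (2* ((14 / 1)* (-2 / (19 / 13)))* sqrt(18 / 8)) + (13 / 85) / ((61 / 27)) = -11.64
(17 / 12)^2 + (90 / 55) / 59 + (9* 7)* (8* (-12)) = -565031735 / 93456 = -6045.97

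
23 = 23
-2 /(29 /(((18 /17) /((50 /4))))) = -72 /12325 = -0.01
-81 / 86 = -0.94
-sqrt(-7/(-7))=-1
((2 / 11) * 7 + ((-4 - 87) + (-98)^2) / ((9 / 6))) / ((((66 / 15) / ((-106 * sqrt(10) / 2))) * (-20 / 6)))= 2773596 * sqrt(10) / 121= 72486.62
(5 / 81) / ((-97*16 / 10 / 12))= -25 / 5238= -0.00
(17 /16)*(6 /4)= 51 /32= 1.59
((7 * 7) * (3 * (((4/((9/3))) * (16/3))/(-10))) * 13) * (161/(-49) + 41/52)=16968/5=3393.60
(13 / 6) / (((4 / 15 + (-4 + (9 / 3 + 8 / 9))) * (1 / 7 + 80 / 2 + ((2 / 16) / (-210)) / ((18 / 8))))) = 52650 / 151739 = 0.35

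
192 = 192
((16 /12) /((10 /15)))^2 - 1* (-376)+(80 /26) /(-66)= 163000 /429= 379.95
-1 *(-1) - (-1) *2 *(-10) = -19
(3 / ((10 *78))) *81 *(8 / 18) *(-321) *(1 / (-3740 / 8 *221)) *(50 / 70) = 5778 / 18803785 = 0.00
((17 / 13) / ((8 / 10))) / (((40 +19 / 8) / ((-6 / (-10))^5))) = 2754 / 918125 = 0.00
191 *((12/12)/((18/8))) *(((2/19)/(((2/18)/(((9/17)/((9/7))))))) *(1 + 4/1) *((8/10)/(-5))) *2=-85568/1615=-52.98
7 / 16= 0.44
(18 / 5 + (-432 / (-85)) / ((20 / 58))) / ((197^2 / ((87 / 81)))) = 25114 / 49481475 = 0.00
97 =97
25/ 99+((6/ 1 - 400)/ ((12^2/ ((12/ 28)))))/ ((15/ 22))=-6779/ 4620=-1.47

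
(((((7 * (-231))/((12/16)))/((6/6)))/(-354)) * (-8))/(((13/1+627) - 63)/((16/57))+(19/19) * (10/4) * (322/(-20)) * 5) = -137984/5251413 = -0.03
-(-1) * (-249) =-249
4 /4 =1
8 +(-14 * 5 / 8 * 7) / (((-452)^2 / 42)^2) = 333920887283 / 41740124416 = 8.00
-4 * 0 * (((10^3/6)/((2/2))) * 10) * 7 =0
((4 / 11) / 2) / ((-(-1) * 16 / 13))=13 / 88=0.15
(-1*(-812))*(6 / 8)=609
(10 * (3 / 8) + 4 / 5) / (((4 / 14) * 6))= 2.65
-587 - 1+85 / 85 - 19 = -606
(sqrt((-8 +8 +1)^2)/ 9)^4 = 1/ 6561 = 0.00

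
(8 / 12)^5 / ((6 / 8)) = 128 / 729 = 0.18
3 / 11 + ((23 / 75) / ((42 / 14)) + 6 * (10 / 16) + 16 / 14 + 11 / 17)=6968303 / 1178100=5.91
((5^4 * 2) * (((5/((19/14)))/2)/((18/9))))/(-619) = -21875/11761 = -1.86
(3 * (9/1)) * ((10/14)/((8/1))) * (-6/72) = -45/224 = -0.20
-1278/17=-75.18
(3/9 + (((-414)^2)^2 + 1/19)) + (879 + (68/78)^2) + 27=848954066409196/28899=29376589723.15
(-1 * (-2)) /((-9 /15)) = -10 /3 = -3.33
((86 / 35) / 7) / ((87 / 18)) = 516 / 7105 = 0.07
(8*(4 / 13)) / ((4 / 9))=72 / 13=5.54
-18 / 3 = -6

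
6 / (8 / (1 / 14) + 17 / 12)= 72 / 1361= 0.05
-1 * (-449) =449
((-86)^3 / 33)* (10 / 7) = -6360560 / 231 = -27534.89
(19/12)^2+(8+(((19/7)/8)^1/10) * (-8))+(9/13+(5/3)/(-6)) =232597/21840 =10.65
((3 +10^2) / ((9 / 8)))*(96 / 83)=26368 / 249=105.90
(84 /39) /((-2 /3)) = -42 /13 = -3.23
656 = 656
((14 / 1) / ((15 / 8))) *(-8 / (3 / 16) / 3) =-106.19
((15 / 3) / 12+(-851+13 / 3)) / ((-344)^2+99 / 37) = -125245 / 17514124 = -0.01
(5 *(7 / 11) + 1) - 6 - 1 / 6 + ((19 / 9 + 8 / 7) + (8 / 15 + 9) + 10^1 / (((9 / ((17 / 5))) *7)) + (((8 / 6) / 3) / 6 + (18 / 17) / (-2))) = 3847721 / 353430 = 10.89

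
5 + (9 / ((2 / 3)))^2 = 749 / 4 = 187.25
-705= -705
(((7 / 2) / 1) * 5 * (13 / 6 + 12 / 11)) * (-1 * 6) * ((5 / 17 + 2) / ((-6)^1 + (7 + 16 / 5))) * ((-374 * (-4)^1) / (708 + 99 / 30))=-2795000 / 7113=-392.94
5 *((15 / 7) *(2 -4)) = -21.43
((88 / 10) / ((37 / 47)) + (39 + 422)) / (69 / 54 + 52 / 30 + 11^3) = 1572354 / 4442257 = 0.35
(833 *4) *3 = 9996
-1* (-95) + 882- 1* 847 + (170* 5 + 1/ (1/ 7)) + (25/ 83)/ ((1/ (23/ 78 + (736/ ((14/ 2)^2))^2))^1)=16399688813/ 15544074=1055.04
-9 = -9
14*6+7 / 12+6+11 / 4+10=310 / 3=103.33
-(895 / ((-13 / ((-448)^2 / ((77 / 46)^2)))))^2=-60172394381600358400 / 2474329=-24318671600098.60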